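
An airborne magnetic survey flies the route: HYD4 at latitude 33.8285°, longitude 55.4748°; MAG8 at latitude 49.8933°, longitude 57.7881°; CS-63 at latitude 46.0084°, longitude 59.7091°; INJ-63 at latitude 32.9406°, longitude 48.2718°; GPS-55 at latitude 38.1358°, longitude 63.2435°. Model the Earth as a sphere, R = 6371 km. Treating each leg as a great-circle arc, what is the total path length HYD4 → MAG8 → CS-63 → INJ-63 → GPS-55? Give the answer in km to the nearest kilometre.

5471 km

HYD4→MAG8: c = 0.281955 rad, d = 1796.34 km
MAG8→CS-63: c = 0.071420 rad, d = 455.01 km
CS-63→INJ-63: c = 0.274620 rad, d = 1749.61 km
INJ-63→GPS-55: c = 0.230799 rad, d = 1470.42 km
Total = 1796.34 + 455.01 + 1749.61 + 1470.42 = 5471.38 km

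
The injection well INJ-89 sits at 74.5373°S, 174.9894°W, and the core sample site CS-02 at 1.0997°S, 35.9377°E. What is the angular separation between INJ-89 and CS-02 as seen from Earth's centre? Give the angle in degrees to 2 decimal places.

Δφ = 73.4376°,  Δλ = -149.0729°
a = sin²(Δφ/2) + cos φ₁ cos φ₂ sin²(Δλ/2) = 0.605083
c = 2·arcsin(√a) = 1.782540 rad = 102.1320°

102.13°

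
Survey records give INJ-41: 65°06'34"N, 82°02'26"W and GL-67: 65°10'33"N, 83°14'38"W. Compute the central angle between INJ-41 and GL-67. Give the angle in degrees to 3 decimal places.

0.510°

INJ-41: φ = +65.10944°, λ = -82.04056°
GL-67: φ = +65.17583°, λ = -83.24389°
Δφ = 0.0664°,  Δλ = -1.2033°
a = sin²(Δφ/2) + cos φ₁ cos φ₂ sin²(Δλ/2) = 0.000020
c = 2·arcsin(√a) = 0.008904 rad = 0.5102°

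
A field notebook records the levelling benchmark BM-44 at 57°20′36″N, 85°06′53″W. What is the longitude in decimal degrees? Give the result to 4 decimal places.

85° + 6′/60 + 53″/3600 = 85 + 0.10000 + 0.01472 = 85.1147°

85.1147°W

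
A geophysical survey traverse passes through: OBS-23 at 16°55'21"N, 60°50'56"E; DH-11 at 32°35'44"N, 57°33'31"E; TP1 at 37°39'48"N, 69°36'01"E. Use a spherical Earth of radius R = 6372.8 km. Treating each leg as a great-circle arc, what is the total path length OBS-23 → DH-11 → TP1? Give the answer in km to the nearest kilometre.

3005 km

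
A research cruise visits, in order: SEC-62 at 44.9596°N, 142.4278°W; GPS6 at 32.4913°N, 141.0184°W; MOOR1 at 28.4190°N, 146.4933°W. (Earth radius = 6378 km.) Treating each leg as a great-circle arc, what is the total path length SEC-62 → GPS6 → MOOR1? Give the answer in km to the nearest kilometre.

SEC-62→GPS6: c = 0.218448 rad, d = 1393.26 km
GPS6→MOOR1: c = 0.108763 rad, d = 693.69 km
Total = 1393.26 + 693.69 = 2086.95 km

2087 km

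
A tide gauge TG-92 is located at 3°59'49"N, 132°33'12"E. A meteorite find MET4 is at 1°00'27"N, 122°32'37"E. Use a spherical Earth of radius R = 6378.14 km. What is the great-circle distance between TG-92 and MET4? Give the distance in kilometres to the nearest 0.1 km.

TG-92: φ = +3.99694°, λ = +132.55333°
MET4: φ = +1.00750°, λ = +122.54361°
Δφ = -2.9894°,  Δλ = -10.0097°
a = sin²(Δφ/2) + cos φ₁ cos φ₂ sin²(Δλ/2) = 0.008272
c = 2·arcsin(√a) = 0.182148 rad = 10.4363°
d = R·c = 6378.14 × 0.182148 = 1161.8 km

1161.8 km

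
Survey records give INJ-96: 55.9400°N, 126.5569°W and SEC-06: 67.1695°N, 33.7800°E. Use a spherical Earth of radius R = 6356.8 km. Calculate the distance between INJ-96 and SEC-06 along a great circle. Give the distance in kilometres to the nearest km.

Δφ = 11.2295°,  Δλ = 160.3369°
a = sin²(Δφ/2) + cos φ₁ cos φ₂ sin²(Δλ/2) = 0.220544
c = 2·arcsin(√a) = 0.977722 rad = 56.0194°
d = R·c = 6356.8 × 0.977722 = 6215.2 km

6215 km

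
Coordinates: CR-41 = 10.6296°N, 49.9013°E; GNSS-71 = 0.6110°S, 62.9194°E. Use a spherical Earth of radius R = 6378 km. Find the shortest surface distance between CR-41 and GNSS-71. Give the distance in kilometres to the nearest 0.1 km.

Δφ = -11.2406°,  Δλ = 13.0181°
a = sin²(Δφ/2) + cos φ₁ cos φ₂ sin²(Δλ/2) = 0.022221
c = 2·arcsin(√a) = 0.299247 rad = 17.1456°
d = R·c = 6378 × 0.299247 = 1908.6 km

1908.6 km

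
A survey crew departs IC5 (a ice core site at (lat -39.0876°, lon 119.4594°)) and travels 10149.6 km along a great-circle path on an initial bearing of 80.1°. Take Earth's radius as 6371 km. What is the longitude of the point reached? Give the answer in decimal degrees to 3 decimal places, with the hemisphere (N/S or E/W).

155.824°W

δ = d/R = 10149.6/6371 = 1.593094 rad
φ₂ = arcsin(sin φ₁ cos δ + cos φ₁ sin δ cos θ)
   = arcsin(-0.63051·-0.02230 + 0.77618·0.99975·0.17193) = 8.48050°
λ₂ = λ₁ + atan2(sin θ sin δ cos φ₁, cos δ − sin φ₁ sin φ₂) = -155.82371°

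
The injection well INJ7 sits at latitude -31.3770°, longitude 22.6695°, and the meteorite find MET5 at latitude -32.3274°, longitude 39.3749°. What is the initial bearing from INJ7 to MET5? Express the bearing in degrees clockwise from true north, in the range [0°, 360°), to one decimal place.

98.2°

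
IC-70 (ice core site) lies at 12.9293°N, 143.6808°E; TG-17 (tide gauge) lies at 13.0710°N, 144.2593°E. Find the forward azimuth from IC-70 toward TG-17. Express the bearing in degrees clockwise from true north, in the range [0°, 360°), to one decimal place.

75.8°

Δλ = 0.5785°
y = sin Δλ · cos φ₂ = 0.009835
x = cos φ₁ sin φ₂ − sin φ₁ cos φ₂ cos Δλ = 0.002484
θ = atan2(y, x) = 75.8240° → 75.8240° (mod 360°)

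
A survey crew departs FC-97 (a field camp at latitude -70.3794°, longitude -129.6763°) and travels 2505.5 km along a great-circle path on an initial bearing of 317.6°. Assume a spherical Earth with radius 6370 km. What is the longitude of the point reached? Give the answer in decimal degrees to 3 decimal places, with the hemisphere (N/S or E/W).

δ = d/R = 2505.5/6370 = 0.393328 rad
φ₂ = arcsin(sin φ₁ cos δ + cos φ₁ sin δ cos θ)
   = arcsin(-0.94194·0.92364 + 0.33579·0.38326·0.73846) = -50.80255°
λ₂ = λ₁ + atan2(sin θ sin δ cos φ₁, cos δ − sin φ₁ sin φ₂) = -153.81339°

153.813°W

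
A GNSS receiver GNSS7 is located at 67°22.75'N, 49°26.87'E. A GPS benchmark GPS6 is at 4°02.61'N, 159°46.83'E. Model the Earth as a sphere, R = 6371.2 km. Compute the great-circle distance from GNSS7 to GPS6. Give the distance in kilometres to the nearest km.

10443 km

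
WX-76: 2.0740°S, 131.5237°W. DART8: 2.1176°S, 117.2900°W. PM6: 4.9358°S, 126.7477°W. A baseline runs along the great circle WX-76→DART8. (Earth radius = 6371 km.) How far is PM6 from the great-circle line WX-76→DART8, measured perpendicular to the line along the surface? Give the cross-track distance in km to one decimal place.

315.0 km

δ₁₃ = central angle WX-76→PM6 = 0.097035 rad  (haversine)
θ₁₃ = bearing WX-76→PM6 = 121.106°,  θ₁₂ = bearing WX-76→DART8 = 90.436°
dₓₜ = R·arcsin(sin δ₁₃ · sin(θ₁₃ − θ₁₂)) = 6371·arcsin(0.09688·sin(30.670°)) = 314.977 km
|dₓₜ| = 314.977 km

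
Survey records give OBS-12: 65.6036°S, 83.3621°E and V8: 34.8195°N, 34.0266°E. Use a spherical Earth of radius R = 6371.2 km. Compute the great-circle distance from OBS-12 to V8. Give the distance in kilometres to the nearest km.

Δφ = 100.4231°,  Δλ = -49.3355°
a = sin²(Δφ/2) + cos φ₁ cos φ₂ sin²(Δλ/2) = 0.649523
c = 2·arcsin(√a) = 1.874489 rad = 107.4003°
d = R·c = 6371.2 × 1.874489 = 11942.7 km

11943 km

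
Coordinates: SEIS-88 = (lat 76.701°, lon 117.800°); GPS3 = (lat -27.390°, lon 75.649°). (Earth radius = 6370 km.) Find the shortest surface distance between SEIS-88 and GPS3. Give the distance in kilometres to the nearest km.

Δφ = -104.0910°,  Δλ = -42.1510°
a = sin²(Δφ/2) + cos φ₁ cos φ₂ sin²(Δλ/2) = 0.648142
c = 2·arcsin(√a) = 1.871597 rad = 107.2346°
d = R·c = 6370 × 1.871597 = 11922.1 km

11922 km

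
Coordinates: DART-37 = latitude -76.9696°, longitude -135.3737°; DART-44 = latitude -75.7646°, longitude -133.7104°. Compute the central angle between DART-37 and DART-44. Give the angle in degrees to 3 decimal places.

1.267°

Δφ = 1.2050°,  Δλ = 1.6633°
a = sin²(Δφ/2) + cos φ₁ cos φ₂ sin²(Δλ/2) = 0.000122
c = 2·arcsin(√a) = 0.022114 rad = 1.2670°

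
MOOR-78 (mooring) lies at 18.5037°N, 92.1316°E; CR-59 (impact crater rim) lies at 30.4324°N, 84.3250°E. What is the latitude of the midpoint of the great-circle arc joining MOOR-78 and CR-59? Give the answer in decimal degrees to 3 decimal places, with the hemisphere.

24.518°N

Bx = cos φ₂ cos Δλ = 0.854236,  By = cos φ₂ sin Δλ = -0.117116
φₘ = atan2(sin φ₁ + sin φ₂, √((cos φ₁ + Bx)² + By²)) = 24.51814°
λₘ = λ₁ + atan2(By, cos φ₁ + Bx) = 88.41416°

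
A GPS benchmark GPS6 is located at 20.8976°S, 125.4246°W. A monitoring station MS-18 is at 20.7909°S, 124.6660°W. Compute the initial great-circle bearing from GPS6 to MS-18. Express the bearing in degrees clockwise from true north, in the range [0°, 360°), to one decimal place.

81.6°

Δλ = 0.7586°
y = sin Δλ · cos φ₂ = 0.012378
x = cos φ₁ sin φ₂ − sin φ₁ cos φ₂ cos Δλ = 0.001833
θ = atan2(y, x) = 81.5761° → 81.5761° (mod 360°)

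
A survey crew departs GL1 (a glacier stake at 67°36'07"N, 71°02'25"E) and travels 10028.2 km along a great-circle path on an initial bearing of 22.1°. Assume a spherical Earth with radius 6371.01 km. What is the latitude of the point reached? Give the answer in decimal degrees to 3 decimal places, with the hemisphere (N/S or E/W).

GL1: φ = +67.60194°, λ = +71.04028°
δ = d/R = 10028.2/6371.01 = 1.574036 rad
φ₂ = arcsin(sin φ₁ cos δ + cos φ₁ sin δ cos θ)
   = arcsin(0.92456·-0.00324 + 0.38104·0.99999·0.92653) = 20.49015°
λ₂ = λ₁ + atan2(sin θ sin δ cos φ₁, cos δ − sin φ₁ sin φ₂) = -132.64000°

20.490°N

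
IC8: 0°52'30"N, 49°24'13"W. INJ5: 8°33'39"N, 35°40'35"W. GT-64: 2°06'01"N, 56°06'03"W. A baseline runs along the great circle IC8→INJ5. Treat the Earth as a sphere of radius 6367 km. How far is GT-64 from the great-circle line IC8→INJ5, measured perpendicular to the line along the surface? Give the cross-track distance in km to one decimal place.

IC8: φ = +0.87500°, λ = -49.40361°
INJ5: φ = +8.56083°, λ = -35.67639°
GT-64: φ = +2.10028°, λ = -56.10083°
δ₁₃ = central angle IC8→GT-64 = 0.118788 rad  (haversine)
θ₁₃ = bearing IC8→GT-64 = 280.446°,  θ₁₂ = bearing IC8→INJ5 = 60.240°
dₓₜ = R·arcsin(sin δ₁₃ · sin(θ₁₃ − θ₁₂)) = 6367·arcsin(0.11851·sin(220.207°)) = -487.570 km
|dₓₜ| = 487.570 km

487.6 km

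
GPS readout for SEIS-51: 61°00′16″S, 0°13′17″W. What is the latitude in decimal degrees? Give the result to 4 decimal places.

61.0044°S

61° + 0′/60 + 16″/3600 = 61 + 0.00000 + 0.00444 = 61.0044°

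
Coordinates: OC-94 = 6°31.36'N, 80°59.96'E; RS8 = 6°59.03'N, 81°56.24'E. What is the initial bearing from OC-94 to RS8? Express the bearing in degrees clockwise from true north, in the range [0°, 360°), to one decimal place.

63.6°

OC-94: φ = +6.52267°, λ = +80.99933°
RS8: φ = +6.98383°, λ = +81.93733°
Δλ = 0.9380°
y = sin Δλ · cos φ₂ = 0.016249
x = cos φ₁ sin φ₂ − sin φ₁ cos φ₂ cos Δλ = 0.008064
θ = atan2(y, x) = 63.6061° → 63.6061° (mod 360°)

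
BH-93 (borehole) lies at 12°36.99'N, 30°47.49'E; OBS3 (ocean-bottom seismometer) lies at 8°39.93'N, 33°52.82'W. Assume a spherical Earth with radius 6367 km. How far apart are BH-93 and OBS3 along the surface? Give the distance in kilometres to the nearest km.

7061 km

BH-93: φ = +12.61650°, λ = +30.79150°
OBS3: φ = +8.66550°, λ = -33.88033°
Δφ = -3.9510°,  Δλ = -64.6718°
a = sin²(Δφ/2) + cos φ₁ cos φ₂ sin²(Δλ/2) = 0.277192
c = 2·arcsin(√a) = 1.108934 rad = 63.5372°
d = R·c = 6367 × 1.108934 = 7060.6 km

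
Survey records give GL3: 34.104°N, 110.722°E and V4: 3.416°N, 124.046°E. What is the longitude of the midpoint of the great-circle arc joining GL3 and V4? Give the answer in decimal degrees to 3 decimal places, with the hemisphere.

118.008°E

Bx = cos φ₂ cos Δλ = 0.971353,  By = cos φ₂ sin Δλ = 0.230048
φₘ = atan2(sin φ₁ + sin φ₂, √((cos φ₁ + Bx)² + By²)) = 18.87749°
λₘ = λ₁ + atan2(By, cos φ₁ + Bx) = 118.00767°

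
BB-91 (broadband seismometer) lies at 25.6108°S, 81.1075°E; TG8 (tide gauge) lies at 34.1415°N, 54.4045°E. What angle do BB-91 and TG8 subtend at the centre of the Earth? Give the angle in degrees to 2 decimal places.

64.90°

Δφ = 59.7523°,  Δλ = -26.7030°
a = sin²(Δφ/2) + cos φ₁ cos φ₂ sin²(Δλ/2) = 0.287930
c = 2·arcsin(√a) = 1.132783 rad = 64.9037°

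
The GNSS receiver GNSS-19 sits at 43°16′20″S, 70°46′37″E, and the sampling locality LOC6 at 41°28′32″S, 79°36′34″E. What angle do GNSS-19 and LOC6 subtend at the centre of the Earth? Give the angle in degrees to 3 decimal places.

6.764°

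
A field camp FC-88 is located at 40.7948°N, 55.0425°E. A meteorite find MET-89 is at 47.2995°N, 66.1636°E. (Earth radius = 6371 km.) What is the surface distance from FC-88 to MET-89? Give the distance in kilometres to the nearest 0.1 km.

1144.0 km

Δφ = 6.5047°,  Δλ = 11.1211°
a = sin²(Δφ/2) + cos φ₁ cos φ₂ sin²(Δλ/2) = 0.008039
c = 2·arcsin(√a) = 0.179564 rad = 10.2883°
d = R·c = 6371 × 0.179564 = 1144.0 km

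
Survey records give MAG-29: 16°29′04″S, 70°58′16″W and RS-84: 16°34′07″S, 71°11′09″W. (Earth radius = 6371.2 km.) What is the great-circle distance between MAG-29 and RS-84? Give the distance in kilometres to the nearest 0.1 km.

24.7 km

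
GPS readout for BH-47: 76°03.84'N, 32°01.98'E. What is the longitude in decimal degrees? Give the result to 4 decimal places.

32.0330°E

32° + 1.98′/60 = 32 + 0.03300 = 32.0330°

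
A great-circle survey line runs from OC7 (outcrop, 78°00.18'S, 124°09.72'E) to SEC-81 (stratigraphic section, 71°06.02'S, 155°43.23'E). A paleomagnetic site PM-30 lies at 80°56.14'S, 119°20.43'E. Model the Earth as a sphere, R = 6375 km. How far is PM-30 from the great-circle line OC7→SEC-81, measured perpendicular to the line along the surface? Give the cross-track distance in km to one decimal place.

269.1 km

OC7: φ = -78.00300°, λ = +124.16200°
SEC-81: φ = -71.10033°, λ = +155.72050°
PM-30: φ = -80.93567°, λ = +119.34050°
δ₁₃ = central angle OC7→PM-30 = 0.053402 rad  (haversine)
θ₁₃ = bearing OC7→PM-30 = 194.364°,  θ₁₂ = bearing OC7→SEC-81 = 66.610°
dₓₜ = R·arcsin(sin δ₁₃ · sin(θ₁₃ − θ₁₂)) = 6375·arcsin(0.05338·sin(127.754°)) = 269.116 km
|dₓₜ| = 269.116 km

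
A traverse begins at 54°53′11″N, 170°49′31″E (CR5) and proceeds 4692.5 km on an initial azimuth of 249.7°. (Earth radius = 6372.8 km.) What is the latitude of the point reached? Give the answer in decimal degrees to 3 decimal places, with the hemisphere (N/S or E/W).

CR5: φ = +54.88639°, λ = +170.82528°
δ = d/R = 4692.5/6372.8 = 0.736333 rad
φ₂ = arcsin(sin φ₁ cos δ + cos φ₁ sin δ cos θ)
   = arcsin(0.81801·0.74094 + 0.57520·0.67158·-0.34694) = 28.16928°
λ₂ = λ₁ + atan2(sin θ sin δ cos φ₁, cos δ − sin φ₁ sin φ₂) = 125.22392°

28.169°N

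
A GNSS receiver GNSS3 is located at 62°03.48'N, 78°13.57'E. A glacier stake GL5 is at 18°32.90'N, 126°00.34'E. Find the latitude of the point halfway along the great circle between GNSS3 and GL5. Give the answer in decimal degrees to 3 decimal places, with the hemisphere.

42.533°N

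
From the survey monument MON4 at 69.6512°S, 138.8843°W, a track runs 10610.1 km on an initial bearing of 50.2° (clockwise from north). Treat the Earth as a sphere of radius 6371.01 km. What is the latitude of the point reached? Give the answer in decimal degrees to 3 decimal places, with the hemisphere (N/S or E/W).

δ = d/R = 10610.1/6371.01 = 1.665372 rad
φ₂ = arcsin(sin φ₁ cos δ + cos φ₁ sin δ cos θ)
   = arcsin(-0.93759·-0.09443 + 0.34773·0.99553·0.64011) = 18.06734°
λ₂ = λ₁ + atan2(sin θ sin δ cos φ₁, cos δ − sin φ₁ sin φ₂) = -85.32049°

18.067°N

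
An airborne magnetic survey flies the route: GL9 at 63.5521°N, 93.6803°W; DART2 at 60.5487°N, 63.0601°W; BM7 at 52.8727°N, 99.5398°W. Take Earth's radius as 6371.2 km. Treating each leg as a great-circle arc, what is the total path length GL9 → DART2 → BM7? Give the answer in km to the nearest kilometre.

3961 km

GL9→DART2: c = 0.253298 rad, d = 1613.81 km
DART2→BM7: c = 0.368437 rad, d = 2347.38 km
Total = 1613.81 + 2347.38 = 3961.19 km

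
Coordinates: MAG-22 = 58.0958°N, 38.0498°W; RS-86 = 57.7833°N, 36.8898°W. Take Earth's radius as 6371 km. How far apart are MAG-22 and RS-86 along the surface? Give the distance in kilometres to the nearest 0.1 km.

Δφ = -0.3125°,  Δλ = 1.1600°
a = sin²(Δφ/2) + cos φ₁ cos φ₂ sin²(Δλ/2) = 0.000036
c = 2·arcsin(√a) = 0.012051 rad = 0.6905°
d = R·c = 6371 × 0.012051 = 76.8 km

76.8 km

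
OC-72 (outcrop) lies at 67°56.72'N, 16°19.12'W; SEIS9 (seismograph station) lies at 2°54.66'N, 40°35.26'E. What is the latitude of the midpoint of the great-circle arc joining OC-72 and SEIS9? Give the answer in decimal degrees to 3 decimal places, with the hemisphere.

OC-72: φ = +67.94533°, λ = -16.31867°
SEIS9: φ = +2.91100°, λ = +40.58767°
Bx = cos φ₂ cos Δλ = 0.545305,  By = cos φ₂ sin Δλ = 0.836698
φₘ = atan2(sin φ₁ + sin φ₂, √((cos φ₁ + Bx)² + By²)) = 38.15888°
λₘ = λ₁ + atan2(By, cos φ₁ + Bx) = 25.94176°

38.159°N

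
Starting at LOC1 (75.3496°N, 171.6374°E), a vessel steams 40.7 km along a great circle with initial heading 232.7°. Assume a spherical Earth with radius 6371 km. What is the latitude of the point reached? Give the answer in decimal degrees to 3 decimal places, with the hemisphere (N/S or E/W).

δ = d/R = 40.7/6371 = 0.006388 rad
φ₂ = arcsin(sin φ₁ cos δ + cos φ₁ sin δ cos θ)
   = arcsin(0.96749·0.99998 + 0.25292·0.00639·-0.60599) = 75.12501°
λ₂ = λ₁ + atan2(sin θ sin δ cos φ₁, cos δ − sin φ₁ sin φ₂) = 170.50313°

75.125°N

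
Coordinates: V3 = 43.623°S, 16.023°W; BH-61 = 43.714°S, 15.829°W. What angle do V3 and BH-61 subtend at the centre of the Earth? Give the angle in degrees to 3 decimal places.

0.167°

Δφ = -0.0910°,  Δλ = 0.1940°
a = sin²(Δφ/2) + cos φ₁ cos φ₂ sin²(Δλ/2) = 0.000002
c = 2·arcsin(√a) = 0.002919 rad = 0.1673°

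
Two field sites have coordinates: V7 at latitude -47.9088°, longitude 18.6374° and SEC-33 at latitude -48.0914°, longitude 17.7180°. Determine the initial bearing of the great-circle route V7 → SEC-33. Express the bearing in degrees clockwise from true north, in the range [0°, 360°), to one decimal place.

253.1°

Δλ = -0.9194°
y = sin Δλ · cos φ₂ = -0.010718
x = cos φ₁ sin φ₂ − sin φ₁ cos φ₂ cos Δλ = -0.003251
θ = atan2(y, x) = -106.8730° → 253.1270° (mod 360°)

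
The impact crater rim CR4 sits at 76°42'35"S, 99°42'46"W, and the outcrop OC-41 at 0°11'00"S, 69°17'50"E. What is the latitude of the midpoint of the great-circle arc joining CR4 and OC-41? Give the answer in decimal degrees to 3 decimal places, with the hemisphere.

CR4: φ = -76.70972°, λ = -99.71278°
OC-41: φ = -0.18333°, λ = +69.29722°
Bx = cos φ₂ cos Δλ = -0.981655,  By = cos φ₂ sin Δλ = 0.190637
φₘ = atan2(sin φ₁ + sin φ₂, √((cos φ₁ + Bx)² + By²)) = -51.54000°
λₘ = λ₁ + atan2(By, cos φ₁ + Bx) = 66.05790°

51.540°S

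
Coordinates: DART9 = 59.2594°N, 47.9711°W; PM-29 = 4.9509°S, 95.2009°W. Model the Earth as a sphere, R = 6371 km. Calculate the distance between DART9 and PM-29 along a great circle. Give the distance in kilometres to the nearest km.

8255 km

Δφ = -64.2103°,  Δλ = -47.2298°
a = sin²(Δφ/2) + cos φ₁ cos φ₂ sin²(Δλ/2) = 0.364184
c = 2·arcsin(√a) = 1.295708 rad = 74.2386°
d = R·c = 6371 × 1.295708 = 8255.0 km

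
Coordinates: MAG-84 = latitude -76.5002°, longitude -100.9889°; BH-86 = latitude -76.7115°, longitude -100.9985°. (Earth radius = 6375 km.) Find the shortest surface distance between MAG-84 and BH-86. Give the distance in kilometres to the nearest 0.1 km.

23.5 km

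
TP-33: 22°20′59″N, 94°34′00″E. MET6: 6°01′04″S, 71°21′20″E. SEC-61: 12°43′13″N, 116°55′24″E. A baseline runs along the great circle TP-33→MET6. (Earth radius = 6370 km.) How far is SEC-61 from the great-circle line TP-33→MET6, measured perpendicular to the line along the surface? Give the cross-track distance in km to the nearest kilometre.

2418 km

TP-33: φ = +22.34972°, λ = +94.56667°
MET6: φ = -6.01778°, λ = +71.35556°
SEC-61: φ = +12.72028°, λ = +116.92333°
δ₁₃ = central angle TP-33→SEC-61 = 0.407544 rad  (haversine)
θ₁₃ = bearing TP-33→SEC-61 = 110.591°,  θ₁₂ = bearing TP-33→MET6 = 221.404°
dₓₜ = R·arcsin(sin δ₁₃ · sin(θ₁₃ − θ₁₂)) = 6370·arcsin(0.39636·sin(-110.813°)) = -2417.656 km
|dₓₜ| = 2417.656 km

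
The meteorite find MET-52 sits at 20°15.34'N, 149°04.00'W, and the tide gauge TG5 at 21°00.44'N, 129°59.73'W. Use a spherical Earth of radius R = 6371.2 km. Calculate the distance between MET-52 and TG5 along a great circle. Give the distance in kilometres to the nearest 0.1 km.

1985.3 km

MET-52: φ = +20.25567°, λ = -149.06667°
TG5: φ = +21.00733°, λ = -129.99550°
Δφ = 0.7517°,  Δλ = 19.0712°
a = sin²(Δφ/2) + cos φ₁ cos φ₂ sin²(Δλ/2) = 0.024078
c = 2·arcsin(√a) = 0.311600 rad = 17.8534°
d = R·c = 6371.2 × 0.311600 = 1985.3 km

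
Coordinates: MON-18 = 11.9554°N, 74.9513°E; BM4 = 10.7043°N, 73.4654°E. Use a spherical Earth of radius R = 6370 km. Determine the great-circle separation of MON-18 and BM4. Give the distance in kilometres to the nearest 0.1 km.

213.5 km

Δφ = -1.2511°,  Δλ = -1.4859°
a = sin²(Δφ/2) + cos φ₁ cos φ₂ sin²(Δλ/2) = 0.000281
c = 2·arcsin(√a) = 0.033517 rad = 1.9204°
d = R·c = 6370 × 0.033517 = 213.5 km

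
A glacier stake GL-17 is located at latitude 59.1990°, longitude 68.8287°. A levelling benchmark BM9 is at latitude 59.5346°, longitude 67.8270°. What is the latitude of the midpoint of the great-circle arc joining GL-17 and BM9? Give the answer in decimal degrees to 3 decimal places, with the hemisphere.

Bx = cos φ₂ cos Δλ = 0.506940,  By = cos φ₂ sin Δλ = -0.008864
φₘ = atan2(sin φ₁ + sin φ₂, √((cos φ₁ + Bx)² + By²)) = 59.36776°
λₘ = λ₁ + atan2(By, cos φ₁ + Bx) = 68.33033°

59.368°N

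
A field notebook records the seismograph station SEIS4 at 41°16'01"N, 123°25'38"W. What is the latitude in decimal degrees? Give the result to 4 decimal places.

41.2669°N

41° + 16′/60 + 1″/3600 = 41 + 0.26667 + 0.00028 = 41.2669°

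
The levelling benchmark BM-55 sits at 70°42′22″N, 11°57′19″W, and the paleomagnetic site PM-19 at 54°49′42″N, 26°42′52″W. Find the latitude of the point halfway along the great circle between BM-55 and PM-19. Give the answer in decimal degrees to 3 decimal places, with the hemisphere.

BM-55: φ = +70.70611°, λ = -11.95528°
PM-19: φ = +54.82833°, λ = -26.71444°
Bx = cos φ₂ cos Δλ = 0.557022,  By = cos φ₂ sin Δλ = -0.146747
φₘ = atan2(sin φ₁ + sin φ₂, √((cos φ₁ + Bx)² + By²)) = 62.94638°
λₘ = λ₁ + atan2(By, cos φ₁ + Bx) = -21.34478°

62.946°N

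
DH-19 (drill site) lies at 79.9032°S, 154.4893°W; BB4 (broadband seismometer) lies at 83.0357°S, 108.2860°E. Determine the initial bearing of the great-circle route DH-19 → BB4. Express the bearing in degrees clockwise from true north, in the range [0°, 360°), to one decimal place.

212.5°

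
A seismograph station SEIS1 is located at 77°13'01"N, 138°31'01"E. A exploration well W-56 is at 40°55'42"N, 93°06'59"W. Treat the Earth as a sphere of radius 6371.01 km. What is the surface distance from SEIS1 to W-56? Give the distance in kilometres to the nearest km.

6410 km

SEIS1: φ = +77.21694°, λ = +138.51694°
W-56: φ = +40.92833°, λ = -93.11639°
Δφ = -36.2886°,  Δλ = 128.3667°
a = sin²(Δφ/2) + cos φ₁ cos φ₂ sin²(Δλ/2) = 0.232441
c = 2·arcsin(√a) = 1.006150 rad = 57.6481°
d = R·c = 6371.01 × 1.006150 = 6410.2 km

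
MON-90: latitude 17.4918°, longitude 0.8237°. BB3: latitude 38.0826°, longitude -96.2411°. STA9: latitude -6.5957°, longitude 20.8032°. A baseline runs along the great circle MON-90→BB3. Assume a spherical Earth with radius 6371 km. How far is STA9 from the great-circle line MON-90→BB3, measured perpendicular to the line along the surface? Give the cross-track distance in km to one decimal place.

δ₁₃ = central angle MON-90→STA9 = 0.543506 rad  (haversine)
θ₁₃ = bearing MON-90→STA9 = 138.978°,  θ₁₂ = bearing MON-90→BB3 = 308.321°
dₓₜ = R·arcsin(sin δ₁₃ · sin(θ₁₃ − θ₁₂)) = 6371·arcsin(0.51714·sin(-169.343°)) = -610.238 km
|dₓₜ| = 610.238 km

610.2 km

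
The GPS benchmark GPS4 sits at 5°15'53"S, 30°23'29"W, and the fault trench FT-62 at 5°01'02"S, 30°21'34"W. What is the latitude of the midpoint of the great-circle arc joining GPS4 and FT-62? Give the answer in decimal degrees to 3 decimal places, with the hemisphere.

GPS4: φ = -5.26472°, λ = -30.39139°
FT-62: φ = -5.01722°, λ = -30.35944°
Bx = cos φ₂ cos Δλ = 0.996168,  By = cos φ₂ sin Δλ = 0.000555
φₘ = atan2(sin φ₁ + sin φ₂, √((cos φ₁ + Bx)² + By²)) = -5.14097°
λₘ = λ₁ + atan2(By, cos φ₁ + Bx) = -30.37541°

5.141°S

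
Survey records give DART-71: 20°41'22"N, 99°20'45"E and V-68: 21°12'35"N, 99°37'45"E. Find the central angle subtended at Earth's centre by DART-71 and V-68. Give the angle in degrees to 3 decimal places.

0.584°

DART-71: φ = +20.68944°, λ = +99.34583°
V-68: φ = +21.20972°, λ = +99.62917°
Δφ = 0.5203°,  Δλ = 0.2833°
a = sin²(Δφ/2) + cos φ₁ cos φ₂ sin²(Δλ/2) = 0.000026
c = 2·arcsin(√a) = 0.010187 rad = 0.5837°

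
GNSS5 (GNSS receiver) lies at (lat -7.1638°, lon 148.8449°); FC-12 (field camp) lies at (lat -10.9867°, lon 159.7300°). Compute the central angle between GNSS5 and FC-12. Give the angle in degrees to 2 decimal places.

11.41°

Δφ = -3.8229°,  Δλ = 10.8851°
a = sin²(Δφ/2) + cos φ₁ cos φ₂ sin²(Δλ/2) = 0.009875
c = 2·arcsin(√a) = 0.199073 rad = 11.4060°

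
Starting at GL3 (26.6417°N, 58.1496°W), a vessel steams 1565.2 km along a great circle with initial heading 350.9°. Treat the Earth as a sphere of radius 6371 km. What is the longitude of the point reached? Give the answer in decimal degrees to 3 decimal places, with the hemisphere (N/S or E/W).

61.050°W

δ = d/R = 1565.2/6371 = 0.245676 rad
φ₂ = arcsin(sin φ₁ cos δ + cos φ₁ sin δ cos θ)
   = arcsin(0.44841·0.96997 + 0.89383·0.24321·0.98741) = 40.51137°
λ₂ = λ₁ + atan2(sin θ sin δ cos φ₁, cos δ − sin φ₁ sin φ₂) = -61.04969°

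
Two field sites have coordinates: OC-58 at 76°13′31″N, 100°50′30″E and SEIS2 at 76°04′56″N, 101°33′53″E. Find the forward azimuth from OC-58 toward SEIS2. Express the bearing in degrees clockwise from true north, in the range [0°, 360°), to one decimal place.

129.2°

OC-58: φ = +76.22528°, λ = +100.84167°
SEIS2: φ = +76.08222°, λ = +101.56472°
Δλ = 0.7231°
y = sin Δλ · cos φ₂ = 0.003035
x = cos φ₁ sin φ₂ − sin φ₁ cos φ₂ cos Δλ = -0.002478
θ = atan2(y, x) = 129.2299° → 129.2299° (mod 360°)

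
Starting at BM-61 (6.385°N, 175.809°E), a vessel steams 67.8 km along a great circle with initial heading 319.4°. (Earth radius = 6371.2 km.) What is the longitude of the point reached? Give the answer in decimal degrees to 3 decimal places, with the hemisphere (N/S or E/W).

δ = d/R = 67.8/6371.2 = 0.010642 rad
φ₂ = arcsin(sin φ₁ cos δ + cos φ₁ sin δ cos θ)
   = arcsin(0.11121·0.99994 + 0.99380·0.01064·0.75927) = 6.84779°
λ₂ = λ₁ + atan2(sin θ sin δ cos φ₁, cos δ − sin φ₁ sin φ₂) = 175.40936°

175.409°E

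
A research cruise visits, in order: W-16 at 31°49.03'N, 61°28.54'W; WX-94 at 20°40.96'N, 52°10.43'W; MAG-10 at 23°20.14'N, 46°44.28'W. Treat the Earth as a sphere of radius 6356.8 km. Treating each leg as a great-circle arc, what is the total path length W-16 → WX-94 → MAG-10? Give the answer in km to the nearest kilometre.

2174 km

W-16: φ = +31.81717°, λ = -61.47567°
WX-94: φ = +20.68267°, λ = -52.17383°
MAG-10: φ = +23.33567°, λ = -46.73800°
W-16→WX-94: c = 0.242573 rad, d = 1541.99 km
WX-94→MAG-10: c = 0.099388 rad, d = 631.79 km
Total = 1541.99 + 631.79 = 2173.78 km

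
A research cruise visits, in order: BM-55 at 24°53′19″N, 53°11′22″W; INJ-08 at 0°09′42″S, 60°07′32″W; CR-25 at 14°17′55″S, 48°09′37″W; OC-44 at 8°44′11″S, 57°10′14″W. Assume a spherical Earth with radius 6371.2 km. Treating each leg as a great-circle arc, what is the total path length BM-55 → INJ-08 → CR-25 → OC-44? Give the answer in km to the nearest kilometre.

6094 km

BM-55: φ = +24.88861°, λ = -53.18944°
INJ-08: φ = -0.16167°, λ = -60.12556°
CR-25: φ = -14.29861°, λ = -48.16028°
OC-44: φ = -8.73639°, λ = -57.17056°
BM-55→INJ-08: c = 0.452635 rad, d = 2883.83 km
INJ-08→CR-25: c = 0.321820 rad, d = 2050.38 km
CR-25→OC-44: c = 0.182060 rad, d = 1159.94 km
Total = 2883.83 + 2050.38 + 1159.94 = 6094.15 km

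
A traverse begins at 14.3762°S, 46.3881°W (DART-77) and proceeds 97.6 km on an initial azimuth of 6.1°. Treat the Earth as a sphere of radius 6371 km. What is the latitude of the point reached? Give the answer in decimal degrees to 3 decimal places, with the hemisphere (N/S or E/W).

13.503°S

δ = d/R = 97.6/6371 = 0.015319 rad
φ₂ = arcsin(sin φ₁ cos δ + cos φ₁ sin δ cos θ)
   = arcsin(-0.24829·0.99988 + 0.96869·0.01532·0.99434) = -13.50341°
λ₂ = λ₁ + atan2(sin θ sin δ cos φ₁, cos δ − sin φ₁ sin φ₂) = -46.29218°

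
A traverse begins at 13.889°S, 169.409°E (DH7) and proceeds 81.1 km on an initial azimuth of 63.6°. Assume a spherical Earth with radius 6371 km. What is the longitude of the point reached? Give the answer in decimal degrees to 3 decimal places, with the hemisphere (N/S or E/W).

170.081°E

δ = d/R = 81.1/6371 = 0.012730 rad
φ₂ = arcsin(sin φ₁ cos δ + cos φ₁ sin δ cos θ)
   = arcsin(-0.24004·0.99992 + 0.97076·0.01273·0.44464) = -13.56379°
λ₂ = λ₁ + atan2(sin θ sin δ cos φ₁, cos δ − sin φ₁ sin φ₂) = 170.08103°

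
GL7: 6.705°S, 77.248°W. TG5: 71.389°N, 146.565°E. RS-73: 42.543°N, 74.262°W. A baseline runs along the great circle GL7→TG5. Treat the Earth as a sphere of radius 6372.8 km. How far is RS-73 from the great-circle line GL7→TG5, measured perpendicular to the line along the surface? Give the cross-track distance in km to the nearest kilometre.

1382 km

δ₁₃ = central angle GL7→RS-73 = 0.860850 rad  (haversine)
θ₁₃ = bearing GL7→RS-73 = 2.901°,  θ₁₂ = bearing GL7→TG5 = 346.415°
dₓₜ = R·arcsin(sin δ₁₃ · sin(θ₁₃ − θ₁₂)) = 6372.8·arcsin(0.75840·sin(-343.514°)) = 1382.321 km
|dₓₜ| = 1382.321 km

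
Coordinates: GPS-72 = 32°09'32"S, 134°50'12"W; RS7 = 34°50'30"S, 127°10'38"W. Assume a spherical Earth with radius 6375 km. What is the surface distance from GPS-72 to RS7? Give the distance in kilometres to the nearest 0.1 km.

770.5 km

GPS-72: φ = -32.15889°, λ = -134.83667°
RS7: φ = -34.84167°, λ = -127.17722°
Δφ = -2.6828°,  Δλ = 7.6594°
a = sin²(Δφ/2) + cos φ₁ cos φ₂ sin²(Δλ/2) = 0.003648
c = 2·arcsin(√a) = 0.120865 rad = 6.9251°
d = R·c = 6375 × 0.120865 = 770.5 km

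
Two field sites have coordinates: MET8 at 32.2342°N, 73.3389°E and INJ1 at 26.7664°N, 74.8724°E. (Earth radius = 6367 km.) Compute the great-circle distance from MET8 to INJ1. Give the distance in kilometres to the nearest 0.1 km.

Δφ = -5.4678°,  Δλ = 1.5335°
a = sin²(Δφ/2) + cos φ₁ cos φ₂ sin²(Δλ/2) = 0.002410
c = 2·arcsin(√a) = 0.098229 rad = 5.6281°
d = R·c = 6367 × 0.098229 = 625.4 km

625.4 km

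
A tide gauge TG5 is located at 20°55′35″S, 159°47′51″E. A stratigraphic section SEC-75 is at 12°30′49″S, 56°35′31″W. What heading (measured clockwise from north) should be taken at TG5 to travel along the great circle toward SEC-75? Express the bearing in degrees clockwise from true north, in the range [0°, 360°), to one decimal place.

TG5: φ = -20.92639°, λ = +159.79750°
SEC-75: φ = -12.51361°, λ = -56.59194°
Δλ = 143.6106°
y = sin Δλ · cos φ₂ = 0.579177
x = cos φ₁ sin φ₂ − sin φ₁ cos φ₂ cos Δλ = -0.483071
θ = atan2(y, x) = 129.8303° → 129.8303° (mod 360°)

129.8°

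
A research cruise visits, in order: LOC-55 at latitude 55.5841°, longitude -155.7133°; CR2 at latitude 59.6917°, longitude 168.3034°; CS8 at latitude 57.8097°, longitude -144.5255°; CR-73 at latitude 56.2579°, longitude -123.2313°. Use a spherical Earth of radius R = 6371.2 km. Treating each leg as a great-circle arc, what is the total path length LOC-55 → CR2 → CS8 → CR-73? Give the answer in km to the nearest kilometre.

LOC-55→CR2: c = 0.339244 rad, d = 2161.39 km
CR2→CS8: c = 0.419287 rad, d = 2671.36 km
CS8→CR-73: c = 0.203175 rad, d = 1294.47 km
Total = 2161.39 + 2671.36 + 1294.47 = 6127.22 km

6127 km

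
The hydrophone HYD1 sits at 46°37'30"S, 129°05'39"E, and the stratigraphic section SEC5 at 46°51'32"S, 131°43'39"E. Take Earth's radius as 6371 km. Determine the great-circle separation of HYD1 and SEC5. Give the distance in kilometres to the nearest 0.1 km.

202.3 km

HYD1: φ = -46.62500°, λ = +129.09417°
SEC5: φ = -46.85889°, λ = +131.72750°
Δφ = -0.2339°,  Δλ = 2.6333°
a = sin²(Δφ/2) + cos φ₁ cos φ₂ sin²(Δλ/2) = 0.000252
c = 2·arcsin(√a) = 0.031758 rad = 1.8196°
d = R·c = 6371 × 0.031758 = 202.3 km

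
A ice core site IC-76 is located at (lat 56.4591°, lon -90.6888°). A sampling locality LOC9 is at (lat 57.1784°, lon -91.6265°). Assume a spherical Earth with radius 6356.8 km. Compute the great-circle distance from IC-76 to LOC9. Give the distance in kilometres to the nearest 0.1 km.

Δφ = 0.7193°,  Δλ = -0.9377°
a = sin²(Δφ/2) + cos φ₁ cos φ₂ sin²(Δλ/2) = 0.000059
c = 2·arcsin(√a) = 0.015422 rad = 0.8836°
d = R·c = 6356.8 × 0.015422 = 98.0 km

98.0 km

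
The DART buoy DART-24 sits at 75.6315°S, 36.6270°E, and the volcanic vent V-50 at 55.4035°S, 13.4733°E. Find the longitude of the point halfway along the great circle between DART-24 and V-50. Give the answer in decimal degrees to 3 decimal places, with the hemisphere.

Bx = cos φ₂ cos Δλ = 0.522060,  By = cos φ₂ sin Δλ = -0.223256
φₘ = atan2(sin φ₁ + sin φ₂, √((cos φ₁ + Bx)² + By²)) = -65.89015°
λₘ = λ₁ + atan2(By, cos φ₁ + Bx) = 20.46219°

20.462°E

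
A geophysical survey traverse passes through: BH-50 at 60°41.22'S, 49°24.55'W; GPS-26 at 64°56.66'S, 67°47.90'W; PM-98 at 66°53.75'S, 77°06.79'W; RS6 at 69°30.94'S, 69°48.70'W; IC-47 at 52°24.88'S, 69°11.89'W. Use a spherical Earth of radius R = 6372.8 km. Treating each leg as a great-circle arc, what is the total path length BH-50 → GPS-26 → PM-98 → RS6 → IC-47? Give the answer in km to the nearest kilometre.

BH-50: φ = -60.68700°, λ = -49.40917°
GPS-26: φ = -64.94433°, λ = -67.79833°
PM-98: φ = -66.89583°, λ = -77.11317°
RS6: φ = -69.51567°, λ = -69.81167°
IC-47: φ = -52.41467°, λ = -69.19817°
BH-50→GPS-26: c = 0.163564 rad, d = 1042.36 km
GPS-26→PM-98: c = 0.074466 rad, d = 474.56 km
PM-98→RS6: c = 0.065719 rad, d = 418.81 km
RS6→IC-47: c = 0.298510 rad, d = 1902.35 km
Total = 1042.36 + 474.56 + 418.81 + 1902.35 = 3838.08 km

3838 km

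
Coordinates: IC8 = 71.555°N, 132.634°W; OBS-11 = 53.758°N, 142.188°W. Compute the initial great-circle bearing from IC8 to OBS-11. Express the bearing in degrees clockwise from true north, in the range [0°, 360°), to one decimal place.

198.2°

Δλ = -9.5540°
y = sin Δλ · cos φ₂ = -0.098125
x = cos φ₁ sin φ₂ − sin φ₁ cos φ₂ cos Δλ = -0.297867
θ = atan2(y, x) = -161.7667° → 198.2333° (mod 360°)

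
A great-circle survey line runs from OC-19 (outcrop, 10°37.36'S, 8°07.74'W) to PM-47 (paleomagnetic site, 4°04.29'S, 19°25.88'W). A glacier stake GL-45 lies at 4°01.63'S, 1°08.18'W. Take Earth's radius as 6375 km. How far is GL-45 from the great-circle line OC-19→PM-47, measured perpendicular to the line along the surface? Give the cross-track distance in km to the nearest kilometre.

1015 km

OC-19: φ = -10.62267°, λ = -8.12900°
PM-47: φ = -4.07150°, λ = -19.43133°
GL-45: φ = -4.02717°, λ = -1.13633°
δ₁₃ = central angle OC-19→GL-45 = 0.166993 rad  (haversine)
θ₁₃ = bearing OC-19→GL-45 = 46.938°,  θ₁₂ = bearing OC-19→PM-47 = 299.482°
dₓₜ = R·arcsin(sin δ₁₃ · sin(θ₁₃ − θ₁₂)) = 6375·arcsin(0.16622·sin(-252.544°)) = 1015.125 km
|dₓₜ| = 1015.125 km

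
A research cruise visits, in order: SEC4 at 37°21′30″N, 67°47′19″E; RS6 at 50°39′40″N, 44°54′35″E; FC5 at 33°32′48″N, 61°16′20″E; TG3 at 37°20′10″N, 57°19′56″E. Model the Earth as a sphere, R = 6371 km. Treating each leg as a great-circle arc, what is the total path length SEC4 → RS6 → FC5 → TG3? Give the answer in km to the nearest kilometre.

SEC4: φ = +37.35833°, λ = +67.78861°
RS6: φ = +50.66111°, λ = +44.90972°
FC5: φ = +33.54667°, λ = +61.27222°
TG3: φ = +37.33611°, λ = +57.33222°
SEC4→RS6: c = 0.366665 rad, d = 2336.02 km
RS6→FC5: c = 0.364447 rad, d = 2321.89 km
FC5→TG3: c = 0.086658 rad, d = 552.10 km
Total = 2336.02 + 2321.89 + 552.10 = 5210.01 km

5210 km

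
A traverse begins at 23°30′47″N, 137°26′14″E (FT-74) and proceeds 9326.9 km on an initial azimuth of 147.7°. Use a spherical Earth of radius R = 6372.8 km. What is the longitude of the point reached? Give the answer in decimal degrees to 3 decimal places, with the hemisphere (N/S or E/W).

FT-74: φ = +23.51306°, λ = +137.43722°
δ = d/R = 9326.9/6372.8 = 1.463548 rad
φ₂ = arcsin(sin φ₁ cos δ + cos φ₁ sin δ cos θ)
   = arcsin(0.39896·0.10704 + 0.91697·0.99425·-0.84526) = -46.71232°
λ₂ = λ₁ + atan2(sin θ sin δ cos φ₁, cos δ − sin φ₁ sin φ₂) = -171.77172°

171.772°W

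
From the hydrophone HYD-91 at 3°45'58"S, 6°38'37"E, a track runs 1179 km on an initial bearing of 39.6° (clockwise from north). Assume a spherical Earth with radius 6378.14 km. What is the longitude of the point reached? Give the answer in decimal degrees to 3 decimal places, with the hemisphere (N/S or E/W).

13.392°E

HYD-91: φ = -3.76611°, λ = +6.64361°
δ = d/R = 1179/6378.14 = 0.184850 rad
φ₂ = arcsin(sin φ₁ cos δ + cos φ₁ sin δ cos θ)
   = arcsin(-0.06568·0.98296 + 0.99784·0.18380·0.77051) = 4.40173°
λ₂ = λ₁ + atan2(sin θ sin δ cos φ₁, cos δ − sin φ₁ sin φ₂) = 13.39172°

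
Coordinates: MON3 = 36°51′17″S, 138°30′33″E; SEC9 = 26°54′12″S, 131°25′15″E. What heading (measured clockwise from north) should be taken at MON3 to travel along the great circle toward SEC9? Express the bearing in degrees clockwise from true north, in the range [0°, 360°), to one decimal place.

326.9°

MON3: φ = -36.85472°, λ = +138.50917°
SEC9: φ = -26.90333°, λ = +131.42083°
Δλ = -7.0883°
y = sin Δλ · cos φ₂ = -0.110044
x = cos φ₁ sin φ₂ − sin φ₁ cos φ₂ cos Δλ = 0.168725
θ = atan2(y, x) = -33.1128° → 326.8872° (mod 360°)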